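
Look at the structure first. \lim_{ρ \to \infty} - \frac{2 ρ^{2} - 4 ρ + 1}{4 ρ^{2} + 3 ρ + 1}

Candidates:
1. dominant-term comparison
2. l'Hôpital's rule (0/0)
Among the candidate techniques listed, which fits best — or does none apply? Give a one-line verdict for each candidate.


Diagnosis: dominant-term comparison — as ρ grows, only the highest-degree terms matter — compare leading terms and read the limit off.
- dominant-term comparison — applies; the problem has the shape this method handles.
- l'Hôpital's rule (0/0): viewed as a single quotient this runs to ∞/∞, not the 0/0 clash this candidate addresses; an at-infinity variant of the rule would resolve it, but comparing leading growth reads the answer without differentiating.


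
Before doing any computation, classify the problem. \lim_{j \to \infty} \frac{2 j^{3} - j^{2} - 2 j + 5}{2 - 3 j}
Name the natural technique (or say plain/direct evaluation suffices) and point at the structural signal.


Technique: dominant-term comparison — divide by the highest power of j present: lower-order terms vanish and the dominant ratio remains. Differentiating the expression as a single quotient would eventually settle it as well; matching dominant growth settles it immediately.


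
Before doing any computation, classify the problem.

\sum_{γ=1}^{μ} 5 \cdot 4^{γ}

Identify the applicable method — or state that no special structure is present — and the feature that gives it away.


Method: the geometric series formula — check a ratio of consecutive terms: it is 4, independent of the index, so the geometric formula closes the sum.


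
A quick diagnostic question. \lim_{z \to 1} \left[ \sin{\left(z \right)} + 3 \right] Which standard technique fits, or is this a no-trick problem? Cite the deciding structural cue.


Diagnosis: no special technique — no vanishing denominator and no indeterminate clash at the point — evaluation is immediate.


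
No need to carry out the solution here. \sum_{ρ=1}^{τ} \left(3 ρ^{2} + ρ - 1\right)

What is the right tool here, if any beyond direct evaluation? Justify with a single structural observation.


Technique: no special technique — recognize the absence of structure: constant-multiple powers of ρ summed plainly, no special method required.


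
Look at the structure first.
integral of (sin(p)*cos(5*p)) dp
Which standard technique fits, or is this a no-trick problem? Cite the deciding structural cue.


Verdict: a trigonometric identity — mixed-frequency products such as sin(p)*cos(5*p) are designed for the product-to-sum formula.


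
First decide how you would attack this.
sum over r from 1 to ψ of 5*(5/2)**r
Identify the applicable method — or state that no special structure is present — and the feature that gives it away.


Method: the geometric series formula — each term is 5/2 times the previous one, so the geometric-series formula applies directly.


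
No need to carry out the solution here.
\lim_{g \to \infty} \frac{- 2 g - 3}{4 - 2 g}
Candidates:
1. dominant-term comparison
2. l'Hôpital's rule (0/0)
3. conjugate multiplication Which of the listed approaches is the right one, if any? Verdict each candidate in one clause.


Best approach: dominant-term comparison — divide by the highest power of g present: lower-order terms vanish and the dominant ratio remains.
- dominant-term comparison: yes — fits the structure here.
- l'Hôpital's rule (0/0) — as a single quotient the expression runs to ∞/∞ at the limit point — an at-infinity form of the rule would apply, though the leading-growth comparison is the direct reading.
- conjugate multiplication — the conjugate move applies to radical differences, which this is not.


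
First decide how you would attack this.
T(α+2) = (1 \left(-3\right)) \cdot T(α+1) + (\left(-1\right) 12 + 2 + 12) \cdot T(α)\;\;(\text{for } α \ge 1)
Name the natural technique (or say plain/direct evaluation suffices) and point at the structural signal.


Verdict: the characteristic-root method — every coefficient is a fixed number and the forcing is zero — substitute r^α and read off the root equation.


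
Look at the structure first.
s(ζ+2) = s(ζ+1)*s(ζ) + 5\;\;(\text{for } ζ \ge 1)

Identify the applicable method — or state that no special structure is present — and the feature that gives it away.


Method: no special technique — the unknown sequence enters the update nonlinearly, so no linear method fits the recurrence as written — direct iteration remains.


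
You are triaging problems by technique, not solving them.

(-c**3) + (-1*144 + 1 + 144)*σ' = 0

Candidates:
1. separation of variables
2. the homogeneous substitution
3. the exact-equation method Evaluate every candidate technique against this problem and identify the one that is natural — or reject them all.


Technique: no special technique — solved for the derivative, σ never appears on the right — this is a direct integration in c, not a differential-equations problem at heart.
- separation of variables — any separation here is vacuous (nothing depends on the unknown); direct integration is the honest label.
- the homogeneous substitution — the ratio of the variables does not determine the slope.
- the exact-equation method: the unknown never enters the equation — exactness holds emptily, with nothing for the method to add.


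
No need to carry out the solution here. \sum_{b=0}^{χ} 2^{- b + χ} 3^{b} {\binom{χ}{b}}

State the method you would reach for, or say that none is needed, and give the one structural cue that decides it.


Technique: the binomial theorem — the summand is term b of a binomial expansion in 3 and 2; the whole sum is a single power.


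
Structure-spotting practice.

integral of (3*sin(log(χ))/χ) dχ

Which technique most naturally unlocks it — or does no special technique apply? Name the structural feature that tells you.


Method: u-substitution — collected, the integrand has one factor that is, up to a constant, the derivative of an inner expression the rest depends on — substitute for that inner expression.


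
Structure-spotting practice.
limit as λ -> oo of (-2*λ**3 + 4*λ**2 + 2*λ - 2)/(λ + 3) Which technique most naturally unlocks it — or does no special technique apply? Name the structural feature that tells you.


Best approach: dominant-term comparison — growth-rate triage: the leading powers of λ decide the limit, everything else is noise. As a single quotient, the ∞/∞ shape would yield to repeated differentiation as well — the growth comparison gets there in one look.


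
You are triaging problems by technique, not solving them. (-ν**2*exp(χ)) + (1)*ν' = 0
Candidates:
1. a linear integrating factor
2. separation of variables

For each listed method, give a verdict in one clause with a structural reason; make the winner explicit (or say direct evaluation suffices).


Verdict: separation of variables — solved for the derivative, the right side splits multiplicatively into a function of each variable alone — divide and integrate each side.
- a linear integrating factor: a nonlinear term in the unknown puts this outside the integrating-factor template.
- separation of variables: yes, a natural case for it.


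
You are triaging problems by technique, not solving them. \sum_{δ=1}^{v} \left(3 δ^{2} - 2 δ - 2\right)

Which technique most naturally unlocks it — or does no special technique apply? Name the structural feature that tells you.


Verdict: no special technique — recognize the absence of structure: constant-multiple powers of δ summed plainly, no special method required.


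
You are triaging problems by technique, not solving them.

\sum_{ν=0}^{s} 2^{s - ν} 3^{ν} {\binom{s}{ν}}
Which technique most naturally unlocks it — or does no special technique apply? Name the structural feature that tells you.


Verdict: the binomial theorem — {\binom{s}{ν}} weighting matched powers of 3 and 2 is the expanded form of (3 + 2)^s — fold it back up.


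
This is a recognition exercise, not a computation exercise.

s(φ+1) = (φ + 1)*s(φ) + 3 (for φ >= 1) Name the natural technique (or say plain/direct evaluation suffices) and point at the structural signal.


Best approach: a summation factor — normalize by the running product of φ + 1: the left side becomes a difference, and differences sum.


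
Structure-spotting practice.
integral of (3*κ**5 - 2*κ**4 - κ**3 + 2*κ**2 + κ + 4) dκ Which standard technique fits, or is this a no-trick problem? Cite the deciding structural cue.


Method: no special technique — every term is a constant multiple of a power of κ; term-wise power-rule integration needs no preliminary transformation.


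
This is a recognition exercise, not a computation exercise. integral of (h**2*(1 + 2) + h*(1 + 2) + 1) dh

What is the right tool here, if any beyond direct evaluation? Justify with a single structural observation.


Method: no special technique — the integrand is a sum of constant multiples of powers of h — integrate term by term.


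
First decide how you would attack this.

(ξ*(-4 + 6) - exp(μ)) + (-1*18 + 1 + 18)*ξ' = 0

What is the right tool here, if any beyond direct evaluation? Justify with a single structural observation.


Diagnosis: a linear integrating factor — linear in the unknown with genuine forcing: multiply through by the exponential of the integrated coefficient and the left side closes into one derivative.


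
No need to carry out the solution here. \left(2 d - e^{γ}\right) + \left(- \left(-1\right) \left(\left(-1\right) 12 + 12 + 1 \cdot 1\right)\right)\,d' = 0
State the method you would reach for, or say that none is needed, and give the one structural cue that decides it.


Best approach: a linear integrating factor — first power of d, nonzero forcing: the integrating-factor recipe applies verbatim with p = 2.


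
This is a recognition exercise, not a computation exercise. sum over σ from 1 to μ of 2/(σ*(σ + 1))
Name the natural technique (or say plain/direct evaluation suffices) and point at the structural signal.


Verdict: telescoping — the summand 2/(σ*(σ + 1)) decomposes into fractions whose poles differ by an integer shift — the series collapses.


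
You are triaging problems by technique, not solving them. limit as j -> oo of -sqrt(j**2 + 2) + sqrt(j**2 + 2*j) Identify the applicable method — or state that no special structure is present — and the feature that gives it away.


Diagnosis: conjugate multiplication — two divergent pieces with a minus sign between them and a radical in the mix: rationalize sqrt(j**2 + 2*j) - sqrt(j**2 + 2) before any limit law applies.


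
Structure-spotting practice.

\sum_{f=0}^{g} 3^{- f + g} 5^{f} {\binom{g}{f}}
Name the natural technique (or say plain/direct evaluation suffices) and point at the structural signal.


Diagnosis: the binomial theorem — {\binom{g}{f}} weighting matched powers of 5 and 3 is the expanded form of (5 + 3)^g — fold it back up.


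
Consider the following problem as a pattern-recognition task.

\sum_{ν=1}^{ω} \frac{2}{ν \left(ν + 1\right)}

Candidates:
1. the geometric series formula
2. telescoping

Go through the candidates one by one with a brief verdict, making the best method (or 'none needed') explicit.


Diagnosis: telescoping — \frac{2}{ν \left(ν + 1\right)} is a collapsed telescope: expand it into simple fractions to see the cancellation.
- the geometric series formula: the term-to-term ratio changes with the index, so the geometric formula cannot close it.
- telescoping: applicable, and directly so.


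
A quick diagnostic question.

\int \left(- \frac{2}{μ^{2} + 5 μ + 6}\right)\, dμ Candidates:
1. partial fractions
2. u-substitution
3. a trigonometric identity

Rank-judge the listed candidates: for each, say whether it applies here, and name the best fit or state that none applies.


Verdict: partial fractions — each factor of μ^{2} + 5 μ + 6 owns one elementary piece of the integrand — separate them and integrate piecewise.
- partial fractions — applicable, and directly so.
- u-substitution — no subexpression of the integrand pairs with its own derivative as a factor — individual terms may offer their own substitutions, but any change of variable covering the whole integral would have to be constructed from outside the expression.
- a trigonometric identity — with no trigonometric functions present, identity rewriting has no target.


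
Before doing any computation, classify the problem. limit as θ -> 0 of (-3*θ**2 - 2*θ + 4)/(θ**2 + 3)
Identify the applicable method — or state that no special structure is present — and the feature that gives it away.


Verdict: no special technique — the expression is continuous at the evaluation point — substitute directly; no indeterminate form appears.


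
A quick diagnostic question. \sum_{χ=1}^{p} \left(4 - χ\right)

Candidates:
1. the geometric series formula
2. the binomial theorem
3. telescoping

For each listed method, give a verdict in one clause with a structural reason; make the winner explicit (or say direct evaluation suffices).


Method: no special technique — recognize the absence of structure: constant-multiple powers of χ summed plainly, no special method required.
- the geometric series formula: the ratio of consecutive terms depends on the index.
- the binomial theorem: the terms lack the binomial-coefficient-weighted complementary-power pattern of an expansion.
- telescoping — computed from the summand as displayed, the partial sums build up without the pairwise collapse telescoping exploits.


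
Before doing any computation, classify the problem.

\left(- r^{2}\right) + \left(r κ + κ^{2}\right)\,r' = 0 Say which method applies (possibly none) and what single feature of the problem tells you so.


Best approach: the homogeneous substitution — solved for the derivative, the right side is unchanged under scaling κ and r together — it depends only on the ratio r/κ, so substitute a single ratio variable. With the right rearrangement (exchanging the roles of the variables where needed), this also fits a Bernoulli template; the homogeneous substitution reads the structure directly.


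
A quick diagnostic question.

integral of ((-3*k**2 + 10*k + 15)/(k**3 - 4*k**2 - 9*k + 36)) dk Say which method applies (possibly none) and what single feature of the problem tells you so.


Technique: partial fractions — k**3 - 4*k**2 - 9*k + 36 splits into linear pieces, so the quotient is a sum of simple fractions — decompose before integrating.


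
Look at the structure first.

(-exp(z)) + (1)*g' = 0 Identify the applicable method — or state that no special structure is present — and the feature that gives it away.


Technique: no special technique — with g absent the equation is not coupled at all: direct integration in z.


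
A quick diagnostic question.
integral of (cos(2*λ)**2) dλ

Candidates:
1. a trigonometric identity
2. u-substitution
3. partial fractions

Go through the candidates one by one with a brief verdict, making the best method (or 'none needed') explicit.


Best approach: a trigonometric identity — apply power reduction to cos(2*λ)**2; each application halves the trigonometric degree.
- a trigonometric identity: yes — fits the structure here.
- u-substitution — no subexpression of the integrand pairs with its own derivative as a factor — individual terms may offer their own substitutions, but any change of variable covering the whole integral would have to be constructed from outside the expression.
- partial fractions — the expression is not a ratio of polynomials that decomposes further.


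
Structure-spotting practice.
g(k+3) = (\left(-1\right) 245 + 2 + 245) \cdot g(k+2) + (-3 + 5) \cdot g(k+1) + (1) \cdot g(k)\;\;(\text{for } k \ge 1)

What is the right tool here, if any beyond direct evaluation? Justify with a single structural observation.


Verdict: the characteristic-root method — shift-invariance with fixed coefficients calls for exponential trials; the characteristic polynomial finds every r^k.


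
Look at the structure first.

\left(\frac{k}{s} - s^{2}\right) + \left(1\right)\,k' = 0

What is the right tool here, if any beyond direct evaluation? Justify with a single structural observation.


Method: a linear integrating factor — linear in the unknown with genuine forcing: multiply through by the exponential of the integrated coefficient and the left side closes into one derivative.


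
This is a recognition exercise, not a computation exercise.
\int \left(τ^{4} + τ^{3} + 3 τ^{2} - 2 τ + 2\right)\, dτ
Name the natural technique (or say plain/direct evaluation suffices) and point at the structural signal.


Best approach: no special technique — the integrand is a sum of constant multiples of powers of τ — integrate term by term.


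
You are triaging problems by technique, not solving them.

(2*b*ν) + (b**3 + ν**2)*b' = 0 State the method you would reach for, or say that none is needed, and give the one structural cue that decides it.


Verdict: the exact-equation method — the cross partial derivatives of 2*b*ν and b**3 + ν**2 agree, so the left side is the total differential of one potential in ν and b.


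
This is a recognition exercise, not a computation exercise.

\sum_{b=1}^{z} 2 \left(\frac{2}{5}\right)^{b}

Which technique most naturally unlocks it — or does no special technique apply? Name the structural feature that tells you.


Diagnosis: the geometric series formula — the ratio of consecutive terms is the constant \frac{2}{5}, independent of the index — a geometric sum.


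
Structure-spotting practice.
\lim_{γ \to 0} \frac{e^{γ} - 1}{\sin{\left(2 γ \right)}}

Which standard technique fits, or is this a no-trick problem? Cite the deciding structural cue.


Method: l'Hôpital's rule (0/0) — both numerator and denominator vanish at 0: the genuine 0/0 indeterminate that l'Hôpital exists for. A local series expansion at the point resolves it as well; the rule is the packaged version of that step.


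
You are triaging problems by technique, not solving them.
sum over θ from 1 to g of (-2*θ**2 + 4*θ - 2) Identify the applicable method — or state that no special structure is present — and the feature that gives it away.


Best approach: no special technique — no cancellation, no constant ratio, no binomial weights — just polynomial terms summed directly.


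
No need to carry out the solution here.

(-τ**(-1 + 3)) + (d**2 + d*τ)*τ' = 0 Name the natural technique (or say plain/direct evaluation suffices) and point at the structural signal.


Verdict: the homogeneous substitution — the slope's numerator and denominator share total degree; set v = τ/d and the equation drops to separable form. With the right rearrangement (exchanging the roles of the variables where needed), this also fits a Bernoulli template; the homogeneous substitution reads the structure directly.


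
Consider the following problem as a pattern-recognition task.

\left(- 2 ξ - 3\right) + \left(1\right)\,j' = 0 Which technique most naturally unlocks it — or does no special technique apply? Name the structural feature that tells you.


Best approach: no special technique — solved for the derivative, no j appears — this is antidifferentiation in ξ wearing ODE clothing.


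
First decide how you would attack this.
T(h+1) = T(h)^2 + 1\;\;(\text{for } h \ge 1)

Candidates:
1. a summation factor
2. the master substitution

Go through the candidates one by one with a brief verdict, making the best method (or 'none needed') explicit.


Diagnosis: no special technique — the update rule curves (it is not linear in the unknown sequence), so no superposition-based closed form attaches — iterate or study it directly.
- a summation factor: the recursion is nonlinear — outside the first-order linear family a summation factor addresses.
- the master substitution — the recursion steps by a constant offset, so exponential reindexing is pointless.


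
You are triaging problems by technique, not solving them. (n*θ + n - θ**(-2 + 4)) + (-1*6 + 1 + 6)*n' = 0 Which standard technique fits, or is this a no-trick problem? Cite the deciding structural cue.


Method: a linear integrating factor — the unknown enters only to the first power against a nonzero forcing term — the integrating-factor template applies directly.


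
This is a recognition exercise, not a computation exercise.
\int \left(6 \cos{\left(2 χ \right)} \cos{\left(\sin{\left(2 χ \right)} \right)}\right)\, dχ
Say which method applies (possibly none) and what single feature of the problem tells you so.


Verdict: u-substitution — read it as f(\sin{\left(2 χ \right)}) times a constant multiple of d(\sin{\left(2 χ \right)}): one substitution, u = \sin{\left(2 χ \right)}, finishes it.


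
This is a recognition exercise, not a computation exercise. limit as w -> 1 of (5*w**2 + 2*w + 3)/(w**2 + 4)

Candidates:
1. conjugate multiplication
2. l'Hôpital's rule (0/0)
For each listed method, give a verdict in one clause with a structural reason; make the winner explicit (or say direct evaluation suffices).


Method: no special technique — no vanishing denominator and no indeterminate clash at the point — evaluation is immediate.
- conjugate multiplication — multiplying by a conjugate would not remove any indeterminacy here.
- l'Hôpital's rule (0/0): substituting the point gives a finite value outright — there is no indeterminate clash to repair.


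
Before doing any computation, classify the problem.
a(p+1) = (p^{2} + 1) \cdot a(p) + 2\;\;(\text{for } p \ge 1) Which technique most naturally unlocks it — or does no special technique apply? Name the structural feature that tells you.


Diagnosis: a summation factor — one step of memory with a weight p^{2} + 1 that changes as the index grows — the summation-factor construction is built for this.


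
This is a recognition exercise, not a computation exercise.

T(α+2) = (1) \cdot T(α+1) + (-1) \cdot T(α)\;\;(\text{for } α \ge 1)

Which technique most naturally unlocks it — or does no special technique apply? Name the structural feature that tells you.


Technique: the characteristic-root method — try a geometric ansatz r^α: constant coefficients turn the recurrence into one polynomial equation in r.


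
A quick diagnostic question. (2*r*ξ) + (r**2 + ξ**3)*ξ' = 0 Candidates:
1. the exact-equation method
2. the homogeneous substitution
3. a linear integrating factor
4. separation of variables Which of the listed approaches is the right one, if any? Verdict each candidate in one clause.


Verdict: the exact-equation method — because the two cross partials coincide, the form is conservative as written — recover its potential in (r, ξ).
- the exact-equation method: a fit — the right tool for this form.
- the homogeneous substitution: rescaling both variables together changes the slope, so no ratio substitution collapses it.
- a linear integrating factor: a nonlinear term in the unknown puts this outside the integrating-factor template.
- separation of variables: the two dependences are entangled, not a clean product of one-variable pieces.


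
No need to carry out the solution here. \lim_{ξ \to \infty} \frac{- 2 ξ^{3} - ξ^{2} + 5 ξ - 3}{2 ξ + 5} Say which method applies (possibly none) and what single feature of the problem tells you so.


Diagnosis: dominant-term comparison — at large ξ only the top-degree terms survive; compare the leading terms and the limit falls out. Differentiating the expression as a single quotient would eventually settle it as well; matching dominant growth settles it immediately.


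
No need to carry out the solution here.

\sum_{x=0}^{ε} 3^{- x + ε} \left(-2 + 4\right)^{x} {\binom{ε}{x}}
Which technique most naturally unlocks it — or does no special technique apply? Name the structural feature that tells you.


Verdict: the binomial theorem — {\binom{ε}{x}} weighting matched powers of (-2 + 4) and 3 is the expanded form of ((-2 + 4) + 3)^ε — fold it back up.


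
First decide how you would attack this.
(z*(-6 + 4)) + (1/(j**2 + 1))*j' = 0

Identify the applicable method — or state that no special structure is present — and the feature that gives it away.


Method: separation of variables — solved for the derivative, the right side splits multiplicatively into a function of each variable alone — divide and integrate each side. The cross-partial test also passes here (vacuously, each side single-variable); the potential-function route would work, separation is simply more immediate.


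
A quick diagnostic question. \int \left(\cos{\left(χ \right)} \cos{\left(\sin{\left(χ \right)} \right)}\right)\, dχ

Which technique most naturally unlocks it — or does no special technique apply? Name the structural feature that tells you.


Diagnosis: u-substitution — set u = \sin{\left(χ \right)}: a constant multiple of its derivative, namely \cos{\left(χ \right)}, is present as a factor once the integrand is collected, so the du is sitting there waiting.


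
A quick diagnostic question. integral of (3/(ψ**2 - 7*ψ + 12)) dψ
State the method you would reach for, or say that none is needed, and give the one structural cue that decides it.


Diagnosis: partial fractions — the integrand is a proper rational function and its denominator ψ**2 - 7*ψ + 12 factors into distinct pieces, so it splits into simple fractions.


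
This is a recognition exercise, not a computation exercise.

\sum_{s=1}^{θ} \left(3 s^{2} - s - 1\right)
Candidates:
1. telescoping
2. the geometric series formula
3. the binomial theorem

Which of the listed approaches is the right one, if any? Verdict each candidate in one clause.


Method: no special technique — the summand is a plain polynomial in s (expanding first if it arrives factored); standard power-sum formulas evaluate it term by term.
- telescoping — the summand is not presented as a shifted difference — a telescoping rewrite may exist, but the displayed structure does not offer one.
- the geometric series formula: consecutive terms are not related by a fixed multiplier.
- the binomial theorem: no binomial coefficients pair with matched powers.


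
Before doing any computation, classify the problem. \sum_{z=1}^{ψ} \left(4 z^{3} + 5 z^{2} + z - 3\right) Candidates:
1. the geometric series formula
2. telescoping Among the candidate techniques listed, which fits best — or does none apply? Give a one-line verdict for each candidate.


Technique: no special technique — no ratio, no shift structure, no binomial pattern: sum the constant-multiple powers of z with known formulas.
- the geometric series formula — no single multiplier carries one term to the next throughout the sum.
- telescoping — neither a shifted-difference shape nor integer-spaced poles are present.


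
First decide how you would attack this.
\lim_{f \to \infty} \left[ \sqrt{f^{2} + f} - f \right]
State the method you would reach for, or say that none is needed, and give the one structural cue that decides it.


Verdict: conjugate multiplication — two divergent pieces with a minus sign between them and a radical in the mix: rationalize \sqrt{f^{2} + f} - f before any limit law applies.


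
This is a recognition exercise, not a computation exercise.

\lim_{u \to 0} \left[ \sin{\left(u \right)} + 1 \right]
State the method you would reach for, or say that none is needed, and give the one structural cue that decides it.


Technique: no special technique — nothing blocks direct substitution at 0: plug in and finish.


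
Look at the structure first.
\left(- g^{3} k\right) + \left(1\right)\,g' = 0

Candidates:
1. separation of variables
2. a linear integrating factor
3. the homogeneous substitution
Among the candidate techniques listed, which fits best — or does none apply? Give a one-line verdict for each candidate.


Verdict: separation of variables — solved for the derivative, the right side factors as k times g^{3} — all k-dependence separates from all g-dependence.
- separation of variables: yes, a natural case for it.
- a linear integrating factor: a nonlinear term in the unknown puts this outside the integrating-factor template.
- the homogeneous substitution: the slope changes under joint rescaling, failing the degree-zero test.


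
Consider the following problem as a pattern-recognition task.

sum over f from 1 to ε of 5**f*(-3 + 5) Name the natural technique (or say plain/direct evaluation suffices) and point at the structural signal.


Method: the geometric series formula — term-over-term division gives 5 every time — index-free ratio, geometric sum formula applies.


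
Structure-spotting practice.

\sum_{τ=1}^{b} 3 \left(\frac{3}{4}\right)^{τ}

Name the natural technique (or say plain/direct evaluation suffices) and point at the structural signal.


Method: the geometric series formula — check a ratio of consecutive terms: it is \frac{3}{4}, independent of the index, so the geometric formula closes the sum.


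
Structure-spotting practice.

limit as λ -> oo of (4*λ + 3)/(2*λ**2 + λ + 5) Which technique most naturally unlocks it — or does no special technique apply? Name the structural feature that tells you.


Method: dominant-term comparison — as λ grows, only the highest-degree terms matter — compare leading terms and read the limit off. Differentiating the expression as a single quotient would eventually settle it as well; matching dominant growth settles it immediately.


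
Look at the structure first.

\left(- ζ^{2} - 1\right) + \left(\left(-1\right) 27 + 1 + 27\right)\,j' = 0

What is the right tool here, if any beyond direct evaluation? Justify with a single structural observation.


Best approach: no special technique — the slope is a pure function of ζ; integrate both sides and be done.


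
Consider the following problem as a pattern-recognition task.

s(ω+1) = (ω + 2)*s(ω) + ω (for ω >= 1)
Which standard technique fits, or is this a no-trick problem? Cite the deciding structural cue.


Verdict: a summation factor — the coefficient ω + 2 drifts with the index, so no fixed root exists; normalizing by the cumulative product telescopes it.


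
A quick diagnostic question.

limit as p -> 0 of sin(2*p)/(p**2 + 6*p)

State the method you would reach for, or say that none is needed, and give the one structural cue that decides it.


Best approach: l'Hôpital's rule (0/0) — numerator and denominator both vanish at 0 — a genuine 0/0 form, which is exactly when l'Hôpital applies. Expanding numerator and denominator to first order gives the same value — the rule automates exactly that.


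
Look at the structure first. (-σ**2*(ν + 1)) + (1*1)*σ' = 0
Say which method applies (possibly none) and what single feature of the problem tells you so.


Method: separation of variables — a product of single-variable factors, ν + 1 and σ**2 — the textbook separable form.


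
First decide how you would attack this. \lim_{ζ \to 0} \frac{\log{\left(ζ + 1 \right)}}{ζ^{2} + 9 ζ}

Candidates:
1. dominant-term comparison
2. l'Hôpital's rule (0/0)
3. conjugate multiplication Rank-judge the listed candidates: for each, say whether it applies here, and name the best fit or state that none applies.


Best approach: l'Hôpital's rule (0/0) — numerator and denominator both vanish at 0 — a genuine 0/0 form, which is exactly when l'Hôpital applies. One could equally expand both pieces locally and compare leading terms; the rule does that in one stroke.
- dominant-term comparison — this limit is not decided by comparing leading-term growth at infinity.
- l'Hôpital's rule (0/0): applicable, and directly so.
- conjugate multiplication: no divergent radical difference is present for a conjugate pair to cancel.


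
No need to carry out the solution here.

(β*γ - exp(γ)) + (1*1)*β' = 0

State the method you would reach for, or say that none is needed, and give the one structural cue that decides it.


Method: a linear integrating factor — β appears only to the first power with coefficient γ — the classic integrating-factor setup.


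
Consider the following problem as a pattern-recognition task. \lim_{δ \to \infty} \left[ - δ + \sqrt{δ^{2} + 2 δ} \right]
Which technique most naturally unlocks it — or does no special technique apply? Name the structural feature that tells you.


Method: conjugate multiplication — neither \sqrt{δ^{2} + 2 δ} nor δ converges alone, so rewrite their difference as a conjugate-rationalized quotient first.


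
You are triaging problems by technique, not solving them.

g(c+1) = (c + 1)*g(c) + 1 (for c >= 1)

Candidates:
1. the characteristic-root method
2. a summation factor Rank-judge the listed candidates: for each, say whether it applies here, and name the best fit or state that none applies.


Method: a summation factor — rescale the sequence by the product of the weights c + 1 so far — the recurrence collapses to a plain running sum.
- the characteristic-root method — the coefficients vary with the index, breaking the constant-coefficient structure the method needs.
- a summation factor: yes, a natural case for it.


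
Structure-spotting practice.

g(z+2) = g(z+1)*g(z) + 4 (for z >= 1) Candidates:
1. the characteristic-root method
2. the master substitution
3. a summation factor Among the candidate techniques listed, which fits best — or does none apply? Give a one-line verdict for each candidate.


Best approach: no special technique — the recurrence is nonlinear in the sequence values; study it directly, no linear machinery applies.
- the characteristic-root method — the recursion is nonlinear in the sequence values, so no linear-modes ansatz applies.
- the master substitution: the recursive argument is a shift of the index, not a fixed fraction of it.
- a summation factor: no summation factor applies — the rule is not linear in the sequence values.


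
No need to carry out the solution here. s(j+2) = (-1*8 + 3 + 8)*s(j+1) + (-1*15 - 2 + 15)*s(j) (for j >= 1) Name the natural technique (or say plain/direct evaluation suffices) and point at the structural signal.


Verdict: the characteristic-root method — the recurrence is linear and homogeneous with constant coefficients, so the ansatz r^j turns it into a polynomial equation for r.


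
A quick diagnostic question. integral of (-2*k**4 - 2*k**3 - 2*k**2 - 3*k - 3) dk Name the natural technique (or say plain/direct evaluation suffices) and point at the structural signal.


Technique: no special technique — every term is a constant multiple of a power of k; term-wise power-rule integration needs no preliminary transformation.


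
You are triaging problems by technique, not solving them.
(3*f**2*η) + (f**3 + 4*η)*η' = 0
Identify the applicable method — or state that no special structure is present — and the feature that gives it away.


Technique: the exact-equation method — take the mixed partials of 3*f**2*η and f**3 + 4*η: they are equal, which certifies an exact differential.


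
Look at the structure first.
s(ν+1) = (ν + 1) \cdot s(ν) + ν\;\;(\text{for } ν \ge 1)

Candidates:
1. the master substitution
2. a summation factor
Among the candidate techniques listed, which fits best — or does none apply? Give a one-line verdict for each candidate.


Method: a summation factor — one-term recursion with variable weight ν + 1 is solved by product normalization, not by root-finding.
- the master substitution — the recursion shifts the index rather than dividing it.
- a summation factor — applicable, and directly so.


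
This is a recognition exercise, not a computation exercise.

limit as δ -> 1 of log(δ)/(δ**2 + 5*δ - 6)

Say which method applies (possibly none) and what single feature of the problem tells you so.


Diagnosis: l'Hôpital's rule (0/0) — both numerator and denominator vanish at 1: the genuine 0/0 indeterminate that l'Hôpital exists for. One could equally expand both pieces locally and compare leading terms; the rule does that in one stroke.


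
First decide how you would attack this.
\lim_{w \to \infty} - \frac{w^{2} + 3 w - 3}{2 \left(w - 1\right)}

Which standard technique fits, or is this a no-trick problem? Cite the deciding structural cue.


Technique: dominant-term comparison — growth-rate triage: the leading powers of w decide the limit, everything else is noise. Viewed as a single quotient this is an ∞/∞ form — an at-infinity application of l'Hôpital's rule would also resolve it; comparing leading growth reads the answer without differentiating.


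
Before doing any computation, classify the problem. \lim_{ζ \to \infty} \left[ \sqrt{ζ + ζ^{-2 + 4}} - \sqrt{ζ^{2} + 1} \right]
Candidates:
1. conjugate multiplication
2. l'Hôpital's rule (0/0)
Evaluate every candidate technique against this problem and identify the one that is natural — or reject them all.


Best approach: conjugate multiplication — both pieces blow up but their difference is finite; the conjugate trick rationalizes \sqrt{ζ + ζ^{-2 + 4}} - \sqrt{ζ^{2} + 1}.
- conjugate multiplication — yes — fits the structure here.
- l'Hôpital's rule (0/0) — substitution produces ∞ − ∞ rather than a vanishing quotient; the rule needs a 0/0 ratio to act on.


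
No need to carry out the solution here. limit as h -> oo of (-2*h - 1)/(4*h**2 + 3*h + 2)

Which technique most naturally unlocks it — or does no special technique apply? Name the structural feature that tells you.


Method: dominant-term comparison — divide through by the highest power of h; every lower-order term dies and the dominant terms decide the limit. Viewed as a single quotient this is an ∞/∞ form — an at-infinity application of l'Hôpital's rule would also resolve it; comparing leading growth reads the answer without differentiating.


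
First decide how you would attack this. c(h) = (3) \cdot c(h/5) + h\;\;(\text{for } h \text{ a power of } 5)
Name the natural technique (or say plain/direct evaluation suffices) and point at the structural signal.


Diagnosis: the master substitution — the argument shrinks by the factor 5, so measure the index on a logarithmic scale and the recursion becomes a shift.


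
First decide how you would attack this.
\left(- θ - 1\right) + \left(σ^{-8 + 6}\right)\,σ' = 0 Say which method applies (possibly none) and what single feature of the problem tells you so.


Verdict: separation of variables — all dependence on the two variables factors apart, the defining separable shape. An exactness check succeeds on this form as well — separation and the potential function arrive at the same answer, separation more directly.


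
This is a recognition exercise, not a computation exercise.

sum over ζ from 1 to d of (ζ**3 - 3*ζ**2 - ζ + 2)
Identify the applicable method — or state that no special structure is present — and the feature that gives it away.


Diagnosis: no special technique — the sum is polynomial through and through; closed forms for each power of ζ finish it directly.


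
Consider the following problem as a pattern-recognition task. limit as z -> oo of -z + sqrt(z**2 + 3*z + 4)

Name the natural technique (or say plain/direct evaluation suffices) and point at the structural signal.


Best approach: conjugate multiplication — sqrt(z**2 + 3*z + 4) and z both blow up, but their difference is tame once the conjugate rationalizes it.


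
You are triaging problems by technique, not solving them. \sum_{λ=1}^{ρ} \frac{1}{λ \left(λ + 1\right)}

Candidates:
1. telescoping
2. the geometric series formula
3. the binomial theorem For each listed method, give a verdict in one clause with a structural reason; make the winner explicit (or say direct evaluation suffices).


Technique: telescoping — integer-spaced poles in \frac{1}{λ \left(λ + 1\right)} are the telescoping signature in disguise.
- telescoping — a fit — the right tool for this form.
- the geometric series formula: the term-to-term ratio drifts with the index — the one thing the geometric formula cannot absorb.
- the binomial theorem: the summand does not match any term pattern of an expanded binomial power.
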